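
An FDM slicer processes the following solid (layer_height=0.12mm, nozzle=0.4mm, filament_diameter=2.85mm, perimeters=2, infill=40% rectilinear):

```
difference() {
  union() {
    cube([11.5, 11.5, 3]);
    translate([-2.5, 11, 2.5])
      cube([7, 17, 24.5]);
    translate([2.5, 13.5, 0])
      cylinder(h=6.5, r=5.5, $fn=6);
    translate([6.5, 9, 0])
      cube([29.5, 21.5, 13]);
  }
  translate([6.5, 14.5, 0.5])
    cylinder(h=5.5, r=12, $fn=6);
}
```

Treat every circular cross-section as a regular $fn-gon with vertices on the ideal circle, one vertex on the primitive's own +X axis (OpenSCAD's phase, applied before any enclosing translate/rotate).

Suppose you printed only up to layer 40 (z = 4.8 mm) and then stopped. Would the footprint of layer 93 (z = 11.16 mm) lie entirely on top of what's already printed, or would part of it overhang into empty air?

part overhangs

Compare the two slices. At z = 4.8: the cube is absent (z outside [0, 3]); the 7×17 cube at (-2.5, 11) contributes its full rectangle (area 119.00 mm²); the r=5.5 cylinder at (2.5, 13.5) contributes a regular 6-gon of circumradius 5.5 (area = (6/2)·5.500²·sin(360°/6) = 78.59 mm²); the 29.5×21.5 cube at (6.5, 9) contributes its full rectangle (area 634.25 mm²); Combining (union): the regions partially overlap — summed areas 831.84 mm² minus the doubly-counted overlap 49.58 mm² gives 782.26 mm² — area = 782.26 mm²; the r=12 cylinder at (6.5, 14.5) gives a regular 6-gon of circumradius 12 (constant along its height) (area = (6/2)·12.000²·sin(360°/6) = 374.12 mm²); After the difference (first − rest): starting from the result so far (782.26 mm²), the r=12 cylinder at (6.5, 14.5) partially overlaps it — only the 269.26 mm² overlap (of its 374.12 mm²) is removed, clipping the outline — area = 513.00 mm². At z = 11.16: the cube is not intersected at this z (z outside [0, 3]); the cube at (-2.5, 11) (footprint 7×17) is included at this height (area 119.00 mm²); the cylinder at (2.5, 13.5) is absent (z outside [0, 6.5]); the cube at (6.5, 9) is present — its section is the full 29.5×21.5 rectangle (area 634.25 mm²); Combining (union): the 2 present regions are separate (no shared area or edge), so areas and boundary lengths simply add and each stays a separate island — area = 753.25 mm²; the cylinder at (6.5, 14.5) is absent (z outside [0.5, 6]); Taking the first minus the rest: none of the subtracted shapes is present at this height, so that combined region is unchanged — area = 753.25 mm². Checking containment: at z = 11.16 the cross-section extends beyond the z = 4.8 cross-section by about 240.25 mm².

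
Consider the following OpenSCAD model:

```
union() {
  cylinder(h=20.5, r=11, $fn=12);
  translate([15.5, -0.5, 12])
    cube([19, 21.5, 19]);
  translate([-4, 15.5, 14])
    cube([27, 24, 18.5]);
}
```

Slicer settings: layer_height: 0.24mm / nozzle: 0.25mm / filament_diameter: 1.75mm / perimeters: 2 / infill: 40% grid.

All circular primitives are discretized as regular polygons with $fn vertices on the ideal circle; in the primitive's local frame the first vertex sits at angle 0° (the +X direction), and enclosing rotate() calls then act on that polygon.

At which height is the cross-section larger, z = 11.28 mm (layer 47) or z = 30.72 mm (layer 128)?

layer 128 (z = 30.72 mm)

Layer 47 (z = 11.28): the r=11 cylinder gives a regular 12-gon of circumradius 11 (constant along its height) (area = (12/2)·11.000²·sin(360°/12) = 363.00 mm²); the cube at (15.5, -0.5) is not intersected at this z (z outside [12, 31]); the cube at (-4, 15.5) is not intersected at this z (z outside [14, 32.5]); Combining (union): only the r=11 cylinder is present, so the union is just that shape — area = 363.00 mm². So its area = 363.00 mm². Layer 128 (z = 30.72): the cylinder does not reach this height (z outside [0, 20.5]); the 19×21.5 cube at (15.5, -0.5) contributes its full rectangle (area 408.50 mm²); the 27×24 cube at (-4, 15.5) contributes its full rectangle (area 648.00 mm²); Combining (union): the regions partially overlap — summed areas 1056.50 mm² minus the doubly-counted overlap 41.25 mm² gives 1015.25 mm² — area = 1015.25 mm². So its area = 1015.25 mm². Layer 128 is larger (1015.25 vs 363.00 mm²).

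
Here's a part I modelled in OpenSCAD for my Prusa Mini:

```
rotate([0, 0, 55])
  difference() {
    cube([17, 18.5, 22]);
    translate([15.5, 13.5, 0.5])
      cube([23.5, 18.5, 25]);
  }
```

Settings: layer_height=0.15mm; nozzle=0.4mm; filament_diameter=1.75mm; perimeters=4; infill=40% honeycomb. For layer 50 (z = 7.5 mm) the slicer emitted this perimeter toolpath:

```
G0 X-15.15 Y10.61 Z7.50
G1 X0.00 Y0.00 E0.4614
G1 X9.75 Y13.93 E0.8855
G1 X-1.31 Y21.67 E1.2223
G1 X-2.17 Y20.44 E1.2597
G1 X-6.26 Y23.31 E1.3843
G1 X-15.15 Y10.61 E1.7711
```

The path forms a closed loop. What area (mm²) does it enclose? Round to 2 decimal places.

Apply the shoelace formula to the sequence of (X, Y) vertices; enclosed area = 306.94 mm².

306.94 mm²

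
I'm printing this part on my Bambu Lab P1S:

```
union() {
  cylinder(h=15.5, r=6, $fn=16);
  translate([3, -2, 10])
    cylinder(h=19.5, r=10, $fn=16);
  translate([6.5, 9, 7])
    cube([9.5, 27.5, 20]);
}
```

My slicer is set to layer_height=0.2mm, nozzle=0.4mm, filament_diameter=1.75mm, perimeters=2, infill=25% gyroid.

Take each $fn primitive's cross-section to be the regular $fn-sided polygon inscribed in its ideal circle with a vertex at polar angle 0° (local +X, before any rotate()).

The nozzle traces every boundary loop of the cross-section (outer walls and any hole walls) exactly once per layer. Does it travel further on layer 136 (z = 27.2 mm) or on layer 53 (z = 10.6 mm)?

layer 53 (z = 10.6 mm)

Layer 136 (z = 27.2): the cylinder is not intersected at this z (z outside [0, 15.5]); the r=10 cylinder at (3, -2) gives a regular 16-gon of circumradius 10 (constant along its height) (perimeter = 2·16·10.000·sin(180°/16) = 62.43 mm); the cube at (6.5, 9) is not intersected at this z (z outside [7, 27]); Taking the union: only the r=10 cylinder at (3, -2) is present, so the union is just that shape — boundary = 62.43 mm. So its perimeter = 62.43 mm. Layer 53 (z = 10.6): the r=6 cylinder contributes a regular 16-gon of circumradius 6 (perimeter = 2·16·6.000·sin(180°/16) = 37.46 mm); the r=10 cylinder at (3, -2) gives a regular 16-gon of circumradius 10 (constant along its height) (perimeter = 2·16·10.000·sin(180°/16) = 62.43 mm); the cube at (6.5, 9) is present — its section is the full 9.5×27.5 rectangle (perimeter 74.00 mm); Merging all regions: the regions partially overlap (shared area 110.21 mm²), so the edge portions inside another operand are dropped and the merged outline is re-measured after clipping — boundary = 136.43 mm. So its perimeter = 136.43 mm. Layer 53 is larger (136.43 vs 62.43 mm).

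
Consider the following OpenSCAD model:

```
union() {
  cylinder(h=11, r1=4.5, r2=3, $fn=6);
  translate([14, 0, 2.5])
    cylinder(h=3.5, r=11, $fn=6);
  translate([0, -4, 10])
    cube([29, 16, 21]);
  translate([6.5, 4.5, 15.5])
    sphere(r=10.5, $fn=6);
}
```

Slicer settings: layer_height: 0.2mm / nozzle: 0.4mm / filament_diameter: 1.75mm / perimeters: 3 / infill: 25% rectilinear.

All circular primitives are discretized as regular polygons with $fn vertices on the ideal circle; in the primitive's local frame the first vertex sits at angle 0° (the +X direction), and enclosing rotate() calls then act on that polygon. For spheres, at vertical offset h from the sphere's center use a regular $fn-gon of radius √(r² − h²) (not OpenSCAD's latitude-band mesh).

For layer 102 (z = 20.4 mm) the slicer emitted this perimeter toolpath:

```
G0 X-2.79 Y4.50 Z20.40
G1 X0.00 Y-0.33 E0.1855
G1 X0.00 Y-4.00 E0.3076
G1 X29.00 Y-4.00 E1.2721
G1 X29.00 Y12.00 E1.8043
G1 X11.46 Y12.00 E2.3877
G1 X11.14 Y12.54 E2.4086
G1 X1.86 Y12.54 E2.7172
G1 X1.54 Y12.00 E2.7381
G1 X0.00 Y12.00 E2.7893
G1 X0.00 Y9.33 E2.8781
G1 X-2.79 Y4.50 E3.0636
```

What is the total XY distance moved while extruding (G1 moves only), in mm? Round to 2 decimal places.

Sum the Euclidean lengths of each G1 segment: total = 92.11 mm.

92.11 mm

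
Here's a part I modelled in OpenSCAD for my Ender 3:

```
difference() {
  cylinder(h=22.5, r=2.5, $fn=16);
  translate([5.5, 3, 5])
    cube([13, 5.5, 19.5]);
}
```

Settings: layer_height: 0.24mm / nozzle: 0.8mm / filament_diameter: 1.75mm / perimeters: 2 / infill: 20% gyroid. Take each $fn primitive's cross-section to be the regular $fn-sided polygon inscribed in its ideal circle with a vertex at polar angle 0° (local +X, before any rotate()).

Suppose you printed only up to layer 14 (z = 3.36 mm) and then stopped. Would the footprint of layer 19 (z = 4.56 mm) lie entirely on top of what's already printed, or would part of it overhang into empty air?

Compare the two slices. At z = 3.36: the cylinder: section is a regular 16-gon, circumradius r=2.5 (area = (16/2)·2.500²·sin(360°/16) = 19.13 mm²); the cube at (5.5, 3) does not reach this height (z outside [5, 24.5]); After the difference (first − rest): none of the subtracted shapes is present at this height, so the r=2.5 cylinder is unchanged — area = 19.13 mm². At z = 4.56: the r=2.5 cylinder contributes a regular 16-gon of circumradius 2.5 (area = (16/2)·2.500²·sin(360°/16) = 19.13 mm²); the cube at (5.5, 3) is not intersected at this z (z outside [5, 24.5]); After the difference (first − rest): none of the subtracted shapes is present at this height, so the r=2.5 cylinder is unchanged — area = 19.13 mm². Checking containment: the cross-section at z = 4.56 is a subset of the cross-section at z = 3.36.

entirely on top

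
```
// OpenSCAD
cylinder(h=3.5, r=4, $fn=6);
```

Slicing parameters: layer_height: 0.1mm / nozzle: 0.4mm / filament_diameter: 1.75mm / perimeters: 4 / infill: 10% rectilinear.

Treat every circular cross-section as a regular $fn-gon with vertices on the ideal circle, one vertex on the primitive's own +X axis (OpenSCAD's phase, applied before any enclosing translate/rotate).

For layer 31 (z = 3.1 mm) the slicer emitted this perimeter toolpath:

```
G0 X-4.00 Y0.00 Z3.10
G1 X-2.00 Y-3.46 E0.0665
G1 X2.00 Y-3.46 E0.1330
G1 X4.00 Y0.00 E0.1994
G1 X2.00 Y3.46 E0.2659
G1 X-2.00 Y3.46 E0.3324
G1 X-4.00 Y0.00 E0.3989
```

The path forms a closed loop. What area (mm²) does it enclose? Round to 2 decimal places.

Apply the shoelace formula to the sequence of (X, Y) vertices; enclosed area = 41.52 mm².

41.52 mm²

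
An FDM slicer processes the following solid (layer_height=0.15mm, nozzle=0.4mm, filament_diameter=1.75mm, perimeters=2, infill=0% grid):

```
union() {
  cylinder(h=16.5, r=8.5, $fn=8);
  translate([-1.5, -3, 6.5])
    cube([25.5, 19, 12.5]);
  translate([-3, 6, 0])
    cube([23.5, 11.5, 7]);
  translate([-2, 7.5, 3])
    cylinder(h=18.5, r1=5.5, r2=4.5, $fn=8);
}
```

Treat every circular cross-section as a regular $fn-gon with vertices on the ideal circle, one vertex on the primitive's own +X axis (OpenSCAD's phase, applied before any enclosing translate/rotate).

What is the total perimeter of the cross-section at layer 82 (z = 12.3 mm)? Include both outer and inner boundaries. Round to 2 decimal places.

104.04 mm

At z = 12.3 mm: the cylinder: section is a regular 8-gon, circumradius r=8.5 (perimeter = 2·8·8.500·sin(180°/8) = 52.04 mm); the 25.5×19 cube at (-1.5, -3) contributes its full rectangle (perimeter 89.00 mm); the cube at (-3, 6) is absent (z outside [0, 7]); the cone at (-2, 7.5) (r1=5.5→r2=4.5) has section circumradius 4.997 here — a regular 8-gon (perimeter = 2·8·4.997·sin(180°/8) = 30.60 mm); Taking the union: the regions partially overlap (shared area 138.44 mm²), so the edge portions inside another operand are dropped and the merged outline is re-measured after clipping — boundary = 104.04 mm. Overall, the cross-section is a single solid region. Total boundary length (outer) = 104.04 mm.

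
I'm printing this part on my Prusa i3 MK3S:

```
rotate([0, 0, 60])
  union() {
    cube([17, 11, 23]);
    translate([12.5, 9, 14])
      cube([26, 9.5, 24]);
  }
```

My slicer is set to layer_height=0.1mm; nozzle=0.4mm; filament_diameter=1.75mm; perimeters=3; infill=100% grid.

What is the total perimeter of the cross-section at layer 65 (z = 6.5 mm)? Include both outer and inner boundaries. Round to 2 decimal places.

56.00 mm

At z = 6.5 mm: the cube (footprint 17×11) is included at this height (perimeter 56.00 mm); the cube at (12.5, 9) is not intersected at this z (z outside [14, 38]); Combining (union): only the 17×11 cube is present, so the union is just that shape — boundary = 56.00 mm; (whole slice rotated 60° about Z — lengths, areas and connectivity unchanged). Overall, the cross-section is a single solid region. Total boundary length (outer) = 56.00 mm.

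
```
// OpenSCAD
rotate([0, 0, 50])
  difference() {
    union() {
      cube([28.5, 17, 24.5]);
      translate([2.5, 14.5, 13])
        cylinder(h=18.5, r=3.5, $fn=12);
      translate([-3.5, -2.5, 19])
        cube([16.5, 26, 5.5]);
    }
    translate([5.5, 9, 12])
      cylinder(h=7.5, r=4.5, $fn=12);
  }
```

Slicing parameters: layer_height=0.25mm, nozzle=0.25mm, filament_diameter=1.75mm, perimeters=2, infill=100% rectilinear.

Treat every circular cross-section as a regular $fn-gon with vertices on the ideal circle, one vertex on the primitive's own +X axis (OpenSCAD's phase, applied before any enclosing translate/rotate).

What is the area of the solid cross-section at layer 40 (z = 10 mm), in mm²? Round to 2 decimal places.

At z = 10 mm: the cube is present — its section is the full 28.5×17 rectangle (area 484.50 mm²); the cylinder at (2.5, 14.5) is absent (z outside [13, 31.5]); the cube at (-3.5, -2.5) is absent (z outside [19, 24.5]); Combining (union): only the 28.5×17 cube is present, so the union is just that shape — area = 484.50 mm²; the cylinder at (5.5, 9) is not intersected at this z (z outside [12, 19.5]); After the difference (first − rest): none of the subtracted shapes is present at this height, so the result so far is unchanged — area = 484.50 mm²; (rotated 50° about Z; rotation is an isometry so areas/perimeters/island counts are preserved). Overall, the cross-section is a single solid region. Net area = 484.50 mm².

484.50 mm²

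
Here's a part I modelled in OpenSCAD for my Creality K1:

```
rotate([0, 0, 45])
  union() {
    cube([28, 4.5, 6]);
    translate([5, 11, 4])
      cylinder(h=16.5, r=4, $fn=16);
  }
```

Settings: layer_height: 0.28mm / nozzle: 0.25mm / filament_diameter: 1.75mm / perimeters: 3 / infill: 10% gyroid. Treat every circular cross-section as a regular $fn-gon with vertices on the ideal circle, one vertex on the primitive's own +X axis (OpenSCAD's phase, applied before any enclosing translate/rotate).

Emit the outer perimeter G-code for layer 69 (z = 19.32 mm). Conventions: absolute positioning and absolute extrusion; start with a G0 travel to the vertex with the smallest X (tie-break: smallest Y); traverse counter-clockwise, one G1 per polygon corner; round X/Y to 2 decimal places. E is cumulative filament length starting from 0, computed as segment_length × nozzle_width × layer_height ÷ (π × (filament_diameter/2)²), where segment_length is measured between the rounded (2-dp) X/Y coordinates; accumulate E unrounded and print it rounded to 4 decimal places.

G0 X-8.24 Y11.31 Z19.32
G1 X-7.94 Y9.78 E0.0454
G1 X-7.07 Y8.49 E0.0907
G1 X-5.77 Y7.62 E0.1362
G1 X-4.24 Y7.31 E0.1816
G1 X-2.71 Y7.62 E0.2270
G1 X-1.41 Y8.49 E0.2726
G1 X-0.55 Y9.78 E0.3177
G1 X-0.24 Y11.31 E0.3631
G1 X-0.55 Y12.84 E0.4086
G1 X-1.41 Y14.14 E0.4539
G1 X-2.71 Y15.01 E0.4994
G1 X-4.24 Y15.31 E0.5448
G1 X-5.77 Y15.01 E0.5902
G1 X-7.07 Y14.14 E0.6357
G1 X-7.94 Y12.84 E0.6812
G1 X-8.24 Y11.31 E0.7266

At z = 19.32 mm: the cube is not intersected at this z (z outside [0, 6]); the r=4 cylinder at (5, 11) contributes a regular 16-gon of circumradius 4; Taking the union: only the r=4 cylinder at (5, 11) is present, so the union is just that shape — 1 connected region; (rotated 45° about Z; rotation is an isometry so areas/perimeters/island counts are preserved). The outline is a single polygon with 16 vertices. Extrusion per mm of travel: 0.25 × 0.28 / (π × 0.875²) = 0.029103. Accumulating E over each segment gives final E = 0.7266.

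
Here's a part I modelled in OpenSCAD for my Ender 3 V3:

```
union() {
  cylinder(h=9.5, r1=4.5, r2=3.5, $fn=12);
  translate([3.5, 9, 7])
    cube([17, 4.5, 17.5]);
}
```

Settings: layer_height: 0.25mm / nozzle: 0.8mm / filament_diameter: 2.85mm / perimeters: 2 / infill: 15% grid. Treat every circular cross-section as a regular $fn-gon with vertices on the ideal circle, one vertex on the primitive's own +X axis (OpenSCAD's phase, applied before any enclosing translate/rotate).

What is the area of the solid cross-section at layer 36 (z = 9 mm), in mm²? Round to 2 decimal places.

114.36 mm²

At z = 9 mm: the cone contributes a regular 12-gon of circumradius 3.553 (interpolated between r1=4.5 and r2=3.5 at t=0.947) (area = (12/2)·3.553²·sin(360°/12) = 37.86 mm²); the cube at (3.5, 9) (footprint 17×4.5) is included at this height (area 76.50 mm²); Merging all regions: the 2 present regions are separate (no shared area or edge), so areas and boundary lengths simply add and each stays a separate island — area = 114.36 mm². Overall, the cross-section has 2 separate islands. Net area = 114.36 mm².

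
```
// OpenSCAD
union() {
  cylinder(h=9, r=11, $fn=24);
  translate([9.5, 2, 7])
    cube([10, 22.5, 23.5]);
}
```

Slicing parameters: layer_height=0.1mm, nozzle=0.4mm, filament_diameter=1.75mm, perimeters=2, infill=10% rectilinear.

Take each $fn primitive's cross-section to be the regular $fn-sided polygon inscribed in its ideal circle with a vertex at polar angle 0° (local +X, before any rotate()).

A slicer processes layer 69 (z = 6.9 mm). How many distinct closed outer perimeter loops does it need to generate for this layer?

1

At z = 6.9 mm: the r=11 cylinder contributes a regular 24-gon of circumradius 11; the cube at (9.5, 2) is absent (z outside [7, 30.5]); Combining (union): only the r=11 cylinder is present, so the union is just that shape — 1 connected region. The result has 1 disconnected region.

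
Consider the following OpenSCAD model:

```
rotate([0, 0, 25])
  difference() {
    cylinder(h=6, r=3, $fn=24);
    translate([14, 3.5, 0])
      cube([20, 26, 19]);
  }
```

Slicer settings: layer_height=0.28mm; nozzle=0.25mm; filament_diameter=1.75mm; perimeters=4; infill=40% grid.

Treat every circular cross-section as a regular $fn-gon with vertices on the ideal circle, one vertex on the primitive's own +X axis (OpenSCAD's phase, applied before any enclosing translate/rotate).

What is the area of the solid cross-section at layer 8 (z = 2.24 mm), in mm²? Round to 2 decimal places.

27.95 mm²

At z = 2.24 mm: the r=3 cylinder contributes a regular 24-gon of circumradius 3 (area = (24/2)·3.000²·sin(360°/24) = 27.95 mm²); the 20×26 cube at (14, 3.5) contributes its full rectangle (area 520.00 mm²); Taking the first minus the rest: starting from the r=3 cylinder (27.95 mm²), the 20×26 cube at (14, 3.5) misses the remaining region (no effect) — area = 27.95 mm²; (rotated 25° about Z; rotation is an isometry so areas/perimeters/island counts are preserved). Overall, the cross-section is a single solid region. Net area = 27.95 mm².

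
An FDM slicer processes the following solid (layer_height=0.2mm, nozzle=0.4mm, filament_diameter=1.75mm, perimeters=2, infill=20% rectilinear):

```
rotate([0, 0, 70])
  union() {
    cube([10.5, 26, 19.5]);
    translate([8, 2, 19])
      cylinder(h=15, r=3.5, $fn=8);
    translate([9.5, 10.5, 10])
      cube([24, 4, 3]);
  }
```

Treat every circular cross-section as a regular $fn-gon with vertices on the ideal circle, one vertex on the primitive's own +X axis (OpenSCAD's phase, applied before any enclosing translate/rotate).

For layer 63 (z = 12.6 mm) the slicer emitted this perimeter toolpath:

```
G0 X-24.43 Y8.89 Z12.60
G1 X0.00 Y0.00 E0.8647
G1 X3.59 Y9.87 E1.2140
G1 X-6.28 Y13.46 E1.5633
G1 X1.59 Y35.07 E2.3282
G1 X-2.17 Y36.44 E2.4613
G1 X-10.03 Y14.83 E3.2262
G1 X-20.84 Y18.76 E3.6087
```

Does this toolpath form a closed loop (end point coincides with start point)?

no

Start point (G0): (-24.43, 8.89). End point (last G1): the path does not return to the start — open.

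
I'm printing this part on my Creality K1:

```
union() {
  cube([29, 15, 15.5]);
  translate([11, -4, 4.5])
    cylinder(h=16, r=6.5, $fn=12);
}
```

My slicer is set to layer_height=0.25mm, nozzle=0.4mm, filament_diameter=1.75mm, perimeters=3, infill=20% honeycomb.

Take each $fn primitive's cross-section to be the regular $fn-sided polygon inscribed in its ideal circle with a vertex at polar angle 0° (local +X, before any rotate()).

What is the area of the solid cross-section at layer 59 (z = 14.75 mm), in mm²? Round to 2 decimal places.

At z = 14.75 mm: the cube is present — its section is the full 29×15 rectangle (area 435.00 mm²); the r=6.5 cylinder at (11, -4) contributes a regular 12-gon of circumradius 6.5 (area = (12/2)·6.500²·sin(360°/12) = 126.75 mm²); Merging all regions: the regions partially overlap — summed areas 561.75 mm² minus the doubly-counted overlap 16.07 mm² gives 545.68 mm² — area = 545.68 mm². Overall, the cross-section is a single solid region. Net area = 545.68 mm².

545.68 mm²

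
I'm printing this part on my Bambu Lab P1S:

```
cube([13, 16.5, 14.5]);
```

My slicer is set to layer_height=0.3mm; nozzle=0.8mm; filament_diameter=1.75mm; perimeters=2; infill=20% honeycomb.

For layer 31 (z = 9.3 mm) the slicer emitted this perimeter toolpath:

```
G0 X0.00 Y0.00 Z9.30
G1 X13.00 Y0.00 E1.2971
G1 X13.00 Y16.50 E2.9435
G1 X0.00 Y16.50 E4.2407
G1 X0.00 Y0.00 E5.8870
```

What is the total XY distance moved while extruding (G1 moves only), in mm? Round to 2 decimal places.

Sum the Euclidean lengths of each G1 segment: total = 59.00 mm.

59.00 mm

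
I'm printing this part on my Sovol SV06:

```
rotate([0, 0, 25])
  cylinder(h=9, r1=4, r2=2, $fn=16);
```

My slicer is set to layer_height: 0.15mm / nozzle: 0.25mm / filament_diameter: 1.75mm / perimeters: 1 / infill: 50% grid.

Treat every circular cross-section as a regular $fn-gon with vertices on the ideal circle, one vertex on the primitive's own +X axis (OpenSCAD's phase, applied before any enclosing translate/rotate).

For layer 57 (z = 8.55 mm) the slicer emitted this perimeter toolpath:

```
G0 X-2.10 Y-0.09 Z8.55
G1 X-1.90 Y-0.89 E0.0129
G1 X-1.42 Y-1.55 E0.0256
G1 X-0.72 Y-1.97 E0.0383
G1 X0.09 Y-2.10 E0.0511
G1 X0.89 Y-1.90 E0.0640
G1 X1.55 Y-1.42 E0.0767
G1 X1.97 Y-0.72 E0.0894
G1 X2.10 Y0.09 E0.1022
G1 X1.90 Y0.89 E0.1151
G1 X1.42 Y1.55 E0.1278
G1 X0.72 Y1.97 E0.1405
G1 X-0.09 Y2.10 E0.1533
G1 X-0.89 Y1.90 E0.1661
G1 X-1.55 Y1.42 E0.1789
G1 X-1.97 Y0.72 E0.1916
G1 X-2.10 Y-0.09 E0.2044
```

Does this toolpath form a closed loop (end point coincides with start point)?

Start point (G0): (-2.10, -0.09). End point (last G1): the path returns to the start — closed.

yes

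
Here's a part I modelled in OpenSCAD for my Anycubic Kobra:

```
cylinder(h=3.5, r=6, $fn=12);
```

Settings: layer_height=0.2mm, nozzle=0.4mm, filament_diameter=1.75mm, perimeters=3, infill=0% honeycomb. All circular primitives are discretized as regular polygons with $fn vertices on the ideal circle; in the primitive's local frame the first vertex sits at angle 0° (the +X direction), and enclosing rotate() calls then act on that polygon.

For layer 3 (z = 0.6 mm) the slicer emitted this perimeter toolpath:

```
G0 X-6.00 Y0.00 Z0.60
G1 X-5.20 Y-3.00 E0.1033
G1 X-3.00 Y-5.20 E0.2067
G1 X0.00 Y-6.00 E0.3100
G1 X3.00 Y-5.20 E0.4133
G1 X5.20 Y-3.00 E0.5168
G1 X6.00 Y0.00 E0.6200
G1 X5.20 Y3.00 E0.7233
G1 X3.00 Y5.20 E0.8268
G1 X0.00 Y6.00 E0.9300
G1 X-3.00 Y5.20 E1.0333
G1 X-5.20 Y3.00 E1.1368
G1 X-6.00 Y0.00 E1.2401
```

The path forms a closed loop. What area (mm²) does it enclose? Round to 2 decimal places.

Apply the shoelace formula to the sequence of (X, Y) vertices; enclosed area = 108.08 mm².

108.08 mm²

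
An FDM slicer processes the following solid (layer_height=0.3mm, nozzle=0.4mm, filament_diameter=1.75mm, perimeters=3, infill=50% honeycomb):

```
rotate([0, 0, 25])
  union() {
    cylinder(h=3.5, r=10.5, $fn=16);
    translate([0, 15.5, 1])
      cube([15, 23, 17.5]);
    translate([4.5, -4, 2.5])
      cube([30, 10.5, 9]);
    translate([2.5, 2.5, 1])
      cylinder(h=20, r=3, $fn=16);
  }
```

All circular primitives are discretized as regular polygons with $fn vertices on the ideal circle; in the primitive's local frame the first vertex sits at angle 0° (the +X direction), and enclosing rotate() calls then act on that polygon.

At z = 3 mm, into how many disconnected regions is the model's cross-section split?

At z = 3 mm: the cylinder: section is a regular 16-gon, circumradius r=10.5; the cube at (0, 15.5) (footprint 15×23) is included at this height; the cube at (4.5, -4) is present — its section is the full 30×10.5 rectangle; the cylinder at (2.5, 2.5): section is a regular 16-gon, circumradius r=3; Taking the union: the regions partially overlap (shared area 83.31 mm²), so overlapping operands fuse into one piece — 2 connected regions; (rotated 25° about Z; rotation is an isometry so areas/perimeters/island counts are preserved). The result has 2 disconnected regions.

2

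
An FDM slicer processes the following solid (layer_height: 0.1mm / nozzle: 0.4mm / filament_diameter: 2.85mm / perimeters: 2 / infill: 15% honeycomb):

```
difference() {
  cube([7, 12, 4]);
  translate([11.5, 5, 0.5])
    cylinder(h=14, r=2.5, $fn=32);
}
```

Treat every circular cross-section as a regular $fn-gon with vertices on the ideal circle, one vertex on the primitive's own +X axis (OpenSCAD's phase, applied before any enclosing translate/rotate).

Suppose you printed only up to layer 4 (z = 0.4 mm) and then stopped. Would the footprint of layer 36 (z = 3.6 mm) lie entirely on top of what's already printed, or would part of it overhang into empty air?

Compare the two slices. At z = 0.4: the cube is present — its section is the full 7×12 rectangle (area 84.00 mm²); the cylinder at (11.5, 5) is absent (z outside [0.5, 14.5]); Subtracting the remaining from the first: none of the subtracted shapes is present at this height, so the 7×12 cube is unchanged — area = 84.00 mm². At z = 3.6: the 7×12 cube contributes its full rectangle (area 84.00 mm²); the r=2.5 cylinder at (11.5, 5) gives a regular 32-gon of circumradius 2.5 (constant along its height) (area = (32/2)·2.500²·sin(360°/32) = 19.51 mm²); After the difference (first − rest): starting from the 7×12 cube (84.00 mm²), the r=2.5 cylinder at (11.5, 5) misses the remaining region (no effect) — area = 84.00 mm². Checking containment: the cross-section at z = 3.6 is a subset of the cross-section at z = 0.4.

entirely on top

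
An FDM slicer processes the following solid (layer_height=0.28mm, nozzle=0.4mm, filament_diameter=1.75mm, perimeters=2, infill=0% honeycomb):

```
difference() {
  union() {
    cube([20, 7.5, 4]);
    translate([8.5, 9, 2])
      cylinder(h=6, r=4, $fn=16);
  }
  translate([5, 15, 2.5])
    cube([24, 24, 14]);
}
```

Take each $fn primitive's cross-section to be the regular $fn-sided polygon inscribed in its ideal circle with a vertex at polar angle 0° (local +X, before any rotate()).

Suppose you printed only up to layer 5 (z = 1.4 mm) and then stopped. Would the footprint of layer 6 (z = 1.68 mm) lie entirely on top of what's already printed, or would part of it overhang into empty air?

Compare the two slices. At z = 1.4: the cube (footprint 20×7.5) is included at this height (area 150.00 mm²); the cylinder at (8.5, 9) does not reach this height (z outside [2, 8]); Taking the union: only the 20×7.5 cube is present, so the union is just that shape — area = 150.00 mm²; the cube at (5, 15) is absent (z outside [2.5, 16.5]); Subtracting the remaining from the first: none of the subtracted shapes is present at this height, so the result so far is unchanged — area = 150.00 mm². At z = 1.68: the 20×7.5 cube contributes its full rectangle (area 150.00 mm²); the cylinder at (8.5, 9) does not reach this height (z outside [2, 8]); Combining (union): only the 20×7.5 cube is present, so the union is just that shape — area = 150.00 mm²; the cube at (5, 15) does not reach this height (z outside [2.5, 16.5]); After the difference (first − rest): none of the subtracted shapes is present at this height, so the result so far is unchanged — area = 150.00 mm². Checking containment: the cross-section at z = 1.68 is a subset of the cross-section at z = 1.4.

entirely on top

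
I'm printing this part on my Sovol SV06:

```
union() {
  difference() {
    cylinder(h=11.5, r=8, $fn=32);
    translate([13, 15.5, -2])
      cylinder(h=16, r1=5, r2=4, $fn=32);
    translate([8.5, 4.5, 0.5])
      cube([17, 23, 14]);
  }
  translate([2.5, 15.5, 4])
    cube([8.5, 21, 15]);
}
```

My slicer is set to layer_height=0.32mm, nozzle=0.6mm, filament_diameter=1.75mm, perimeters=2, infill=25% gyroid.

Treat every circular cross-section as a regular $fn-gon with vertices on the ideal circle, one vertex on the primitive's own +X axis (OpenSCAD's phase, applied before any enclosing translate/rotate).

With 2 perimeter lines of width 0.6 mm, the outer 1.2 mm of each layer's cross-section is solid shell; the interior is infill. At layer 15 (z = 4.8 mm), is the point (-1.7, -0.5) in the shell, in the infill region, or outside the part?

infill

At z = 4.8 mm: the r=8 cylinder contributes a regular 32-gon of circumradius 8; the cone at (13, 15.5) (r1=5→r2=4) has section circumradius 4.575 here — a regular 32-gon; the 17×23 cube at (8.5, 4.5) contributes its full rectangle; After the difference (first − rest): starting from the r=8 cylinder, the cone at (13, 15.5) misses the remaining region (no effect); the 17×23 cube at (8.5, 4.5) misses the remaining region (no effect) — 1 connected region; the cube at (2.5, 15.5) is present — its section is the full 8.5×21 rectangle; Merging all regions: the 2 present regions are separate (no shared area or edge), so areas and boundary lengths simply add and each stays a separate island — 2 connected regions. Overall, the cross-section has 2 separate islands. The nearest boundary edge runs (-7.39, -3.06)→(-7.85, -1.56); distance from the point to it = 6.19 mm. (Shell/infill is judged within the island containing the point — the largest one.) The point is inside the cross-section and 6.19 mm from the nearest boundary — more than the 1.2 mm shell width (2 × 0.6), so it's in the infill interior.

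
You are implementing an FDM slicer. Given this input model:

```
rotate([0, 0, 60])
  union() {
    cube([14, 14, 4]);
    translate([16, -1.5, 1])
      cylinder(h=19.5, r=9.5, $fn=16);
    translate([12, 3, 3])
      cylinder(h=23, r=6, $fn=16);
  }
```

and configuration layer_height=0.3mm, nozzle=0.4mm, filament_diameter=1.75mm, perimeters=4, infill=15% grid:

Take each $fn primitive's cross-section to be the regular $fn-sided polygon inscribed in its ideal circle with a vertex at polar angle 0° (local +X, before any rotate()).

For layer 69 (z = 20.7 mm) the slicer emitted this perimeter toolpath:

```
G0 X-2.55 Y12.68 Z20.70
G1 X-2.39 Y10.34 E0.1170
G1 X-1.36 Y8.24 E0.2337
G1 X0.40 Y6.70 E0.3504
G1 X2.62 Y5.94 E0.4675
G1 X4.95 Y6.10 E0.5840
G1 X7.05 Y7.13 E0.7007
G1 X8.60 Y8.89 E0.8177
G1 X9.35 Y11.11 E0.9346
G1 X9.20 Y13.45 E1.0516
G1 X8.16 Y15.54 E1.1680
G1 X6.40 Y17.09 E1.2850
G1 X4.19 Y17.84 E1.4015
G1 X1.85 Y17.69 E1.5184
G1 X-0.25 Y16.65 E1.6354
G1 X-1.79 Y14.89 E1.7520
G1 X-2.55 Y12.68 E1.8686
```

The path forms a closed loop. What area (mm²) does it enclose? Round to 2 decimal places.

Apply the shoelace formula to the sequence of (X, Y) vertices; enclosed area = 110.20 mm².

110.20 mm²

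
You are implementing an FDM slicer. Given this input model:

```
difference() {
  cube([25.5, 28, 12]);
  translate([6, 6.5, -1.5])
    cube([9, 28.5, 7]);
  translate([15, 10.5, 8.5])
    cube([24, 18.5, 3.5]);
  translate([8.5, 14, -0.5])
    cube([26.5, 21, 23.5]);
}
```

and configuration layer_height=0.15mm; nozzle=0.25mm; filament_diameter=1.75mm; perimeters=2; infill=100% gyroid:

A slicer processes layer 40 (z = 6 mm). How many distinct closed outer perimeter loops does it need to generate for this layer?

At z = 6 mm: the cube is present — its section is the full 25.5×28 rectangle; the cube at (6, 6.5) is absent (z outside [-1.5, 5.5]); the cube at (15, 10.5) is absent (z outside [8.5, 12]); the 26.5×21 cube at (8.5, 14) contributes its full rectangle; Taking the first minus the rest: starting from the 25.5×28 cube, the 26.5×21 cube at (8.5, 14) partially overlaps it — only the 238.00 mm² overlap (of its 556.50 mm²) is removed, clipping the outline — 1 connected region. The result has 1 disconnected region.

1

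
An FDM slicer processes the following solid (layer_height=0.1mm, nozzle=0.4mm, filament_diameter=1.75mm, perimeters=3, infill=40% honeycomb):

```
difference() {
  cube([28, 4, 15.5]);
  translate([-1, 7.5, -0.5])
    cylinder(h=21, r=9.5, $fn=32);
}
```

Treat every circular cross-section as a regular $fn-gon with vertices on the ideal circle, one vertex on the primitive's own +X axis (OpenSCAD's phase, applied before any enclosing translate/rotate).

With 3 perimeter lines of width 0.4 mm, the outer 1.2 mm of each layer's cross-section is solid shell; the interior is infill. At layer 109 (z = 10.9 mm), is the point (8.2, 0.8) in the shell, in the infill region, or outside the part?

At z = 10.9 mm: the 28×4 cube contributes its full rectangle; the r=9.5 cylinder at (-1, 7.5) contributes a regular 32-gon of circumradius 9.5; After the difference (first − rest): starting from the 28×4 cube, the r=9.5 cylinder at (-1, 7.5) partially overlaps it — only the 26.29 mm² overlap (of its 281.71 mm²) is removed, clipping the outline — 1 connected region. Overall, the cross-section is a single solid region. The nearest boundary edge runs (28.00, 0.00)→(4.76, 0.00); distance from the point to it = 0.80 mm. The point is inside the cross-section, 0.80 mm from the nearest boundary — within the 1.2 mm shell band (3 × 0.4).

shell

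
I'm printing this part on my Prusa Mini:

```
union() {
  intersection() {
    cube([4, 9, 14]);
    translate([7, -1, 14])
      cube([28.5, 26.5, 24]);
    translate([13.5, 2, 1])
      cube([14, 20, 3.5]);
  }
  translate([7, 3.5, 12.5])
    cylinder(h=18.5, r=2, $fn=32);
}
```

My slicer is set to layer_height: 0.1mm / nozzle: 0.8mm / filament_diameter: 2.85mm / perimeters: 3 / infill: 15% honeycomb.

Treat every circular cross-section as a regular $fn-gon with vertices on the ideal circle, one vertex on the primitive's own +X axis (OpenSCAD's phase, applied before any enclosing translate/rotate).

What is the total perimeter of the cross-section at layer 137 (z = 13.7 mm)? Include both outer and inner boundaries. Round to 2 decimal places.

12.55 mm

At z = 13.7 mm: the cube (footprint 4×9) is included at this height (perimeter 26.00 mm); the cube at (7, -1) is absent (z outside [14, 38]); the cube at (13.5, 2) is absent (z outside [1, 4.5]); Taking the intersection: at least one operand is absent at this height, so nothing remains; the r=2 cylinder at (7, 3.5) gives a regular 32-gon of circumradius 2 (constant along its height) (perimeter = 2·32·2.000·sin(180°/32) = 12.55 mm); Merging all regions: only the r=2 cylinder at (7, 3.5) is present, so the union is just that shape — boundary = 12.55 mm. Overall, the cross-section is a single solid region. Total boundary length (outer) = 12.55 mm.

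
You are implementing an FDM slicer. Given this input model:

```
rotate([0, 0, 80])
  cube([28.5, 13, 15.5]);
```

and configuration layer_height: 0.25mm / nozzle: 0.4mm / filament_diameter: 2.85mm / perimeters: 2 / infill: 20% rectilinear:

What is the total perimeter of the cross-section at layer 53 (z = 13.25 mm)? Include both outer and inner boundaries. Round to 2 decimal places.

At z = 13.25 mm: the cube (footprint 28.5×13) is included at this height (perimeter 83.00 mm); (rotated 80° about Z; rotation is an isometry so areas/perimeters/island counts are preserved). Overall, the cross-section is a single solid region. Total boundary length (outer) = 83.00 mm.

83.00 mm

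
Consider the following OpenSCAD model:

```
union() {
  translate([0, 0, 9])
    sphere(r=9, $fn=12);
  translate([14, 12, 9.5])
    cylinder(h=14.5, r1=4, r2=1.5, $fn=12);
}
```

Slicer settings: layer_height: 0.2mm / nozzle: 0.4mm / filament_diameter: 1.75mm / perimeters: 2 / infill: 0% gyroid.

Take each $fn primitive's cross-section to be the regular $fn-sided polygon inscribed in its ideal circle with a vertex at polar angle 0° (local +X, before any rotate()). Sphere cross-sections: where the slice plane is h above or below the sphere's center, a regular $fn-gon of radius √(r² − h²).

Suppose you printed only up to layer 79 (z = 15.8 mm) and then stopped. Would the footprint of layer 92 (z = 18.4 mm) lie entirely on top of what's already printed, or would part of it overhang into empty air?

entirely on top

Compare the two slices. At z = 15.8: the sphere: section is a regular 12-gon, circumradius = √(r²−h²) = √(9²−6.8²) = 5.896 (area = (12/2)·5.896²·sin(360°/12) = 104.28 mm²); the cone at (14, 12) contributes a regular 12-gon of circumradius 2.914 (interpolated between r1=4 and r2=1.5 at t=0.434) (area = (12/2)·2.914²·sin(360°/12) = 25.47 mm²); Combining (union): the 2 present regions are separate (no shared area or edge), so areas and boundary lengths simply add and each stays a separate island — area = 129.75 mm². At z = 18.4: the sphere does not reach this height (|z−center|=9.400 > r=9); the cone at (14, 12) contributes a regular 12-gon of circumradius 2.466 (interpolated between r1=4 and r2=1.5 at t=0.614) (area = (12/2)·2.466²·sin(360°/12) = 18.24 mm²); Taking the union: only the cone at (14, 12) is present, so the union is just that shape — area = 18.24 mm². Checking containment: the cross-section at z = 18.4 is a subset of the cross-section at z = 15.8.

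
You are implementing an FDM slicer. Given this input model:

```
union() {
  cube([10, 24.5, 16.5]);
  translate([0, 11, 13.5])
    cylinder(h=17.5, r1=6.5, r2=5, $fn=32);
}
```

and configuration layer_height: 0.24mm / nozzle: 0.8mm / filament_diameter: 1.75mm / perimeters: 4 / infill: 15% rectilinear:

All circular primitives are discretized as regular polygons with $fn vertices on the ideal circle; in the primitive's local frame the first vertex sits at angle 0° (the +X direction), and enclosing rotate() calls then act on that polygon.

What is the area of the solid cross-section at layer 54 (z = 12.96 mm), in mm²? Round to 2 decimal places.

At z = 12.96 mm: the 10×24.5 cube contributes its full rectangle (area 245.00 mm²); the cone at (0, 11) is not intersected at this z (z outside [13.5, 31]); Taking the union: only the 10×24.5 cube is present, so the union is just that shape — area = 245.00 mm². Overall, the cross-section is a single solid region. Net area = 245.00 mm².

245.00 mm²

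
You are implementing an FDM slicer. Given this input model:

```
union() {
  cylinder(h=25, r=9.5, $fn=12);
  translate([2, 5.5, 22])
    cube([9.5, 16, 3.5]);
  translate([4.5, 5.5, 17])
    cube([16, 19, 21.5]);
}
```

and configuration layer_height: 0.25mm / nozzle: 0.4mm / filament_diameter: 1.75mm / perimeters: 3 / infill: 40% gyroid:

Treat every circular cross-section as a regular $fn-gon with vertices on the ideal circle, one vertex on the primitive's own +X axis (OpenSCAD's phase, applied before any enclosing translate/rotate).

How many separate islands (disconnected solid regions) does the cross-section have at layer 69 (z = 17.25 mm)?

At z = 17.25 mm: the r=9.5 cylinder contributes a regular 12-gon of circumradius 9.5; the cube at (2, 5.5) is not intersected at this z (z outside [22, 25.5]); the cube at (4.5, 5.5) (footprint 16×19) is included at this height; Combining (union): the regions partially overlap (shared area 4.41 mm²), so overlapping operands fuse into one piece — 1 connected region. Overall, the cross-section is a single solid region. Island count = 1.

1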